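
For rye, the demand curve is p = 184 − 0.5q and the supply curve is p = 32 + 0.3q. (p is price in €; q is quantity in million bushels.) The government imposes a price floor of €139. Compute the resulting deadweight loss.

Competitive equilibrium: 184 − 0.5q = 32 + 0.3q → q* = 190, p* = 89.
At the floor p = 139, quantity demanded = (184 − 139)/0.5 = 90.
Sellers' marginal cost at q' = 90: 32 + 0.3·90 = 59.
Δq = 190 − 90 = 100; wedge = 139 − 59 = 80.
The triangle = ½ × 100 × 80 = €4000 million.

€4000 million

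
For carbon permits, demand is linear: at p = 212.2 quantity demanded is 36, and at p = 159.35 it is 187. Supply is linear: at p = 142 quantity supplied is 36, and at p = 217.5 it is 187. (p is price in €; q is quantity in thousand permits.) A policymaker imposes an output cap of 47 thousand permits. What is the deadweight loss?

€2178.07 thousand

Demand slope = (159.35 − 212.2)/(187 − 36) = −0.35, so p = 224.8 − 0.35q.
Supply slope = (217.5 − 142)/(187 − 36) = 0.5, so p = 124 + 0.5q.
Competitive equilibrium: 224.8 − 0.35q = 124 + 0.5q → q* = 118.5882, p* = 183.2941.
At q = 47: demand price = 224.8 − 0.35·47 = 208.35; supply price = 124 + 0.5·47 = 147.5.
Δq = 118.5882 − 47 = 71.5882; wedge = 208.35 − 147.5 = 60.85.
DWL = ½ × 71.5882 × 60.85 = €2178.07 thousand.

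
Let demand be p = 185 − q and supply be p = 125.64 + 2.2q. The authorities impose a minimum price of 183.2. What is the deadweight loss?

448.90

Competitive equilibrium: 185 − q = 125.64 + 2.2q → q* = 18.55, p* = 166.45.
At the floor p = 183.2, quantity demanded = (185 − 183.2)/1 = 1.8.
Sellers' marginal cost at q' = 1.8: 125.64 + 2.2·1.8 = 129.6.
Δq = 18.55 − 1.8 = 16.75; wedge = 183.2 − 129.6 = 53.6.
Welfare loss = ½ × 16.75 × 53.6 = 448.90.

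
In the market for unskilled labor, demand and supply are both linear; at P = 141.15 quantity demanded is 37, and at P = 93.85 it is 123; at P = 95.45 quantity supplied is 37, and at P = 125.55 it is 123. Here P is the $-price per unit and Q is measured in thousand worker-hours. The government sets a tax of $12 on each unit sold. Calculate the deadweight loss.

Demand slope = (93.85 − 141.15)/(123 − 37) = −0.55, so P = 161.5 − 0.55Q.
Supply slope = (125.55 − 95.45)/(123 − 37) = 0.35, so P = 82.5 + 0.35Q.
Competitive equilibrium: 161.5 − 0.55Q = 82.5 + 0.35Q → Q* = 87.7778, P* = 113.2222.
With the tax, the buyer price exceeds the seller price by 12: (161.5 − 0.55Q) − (82.5 + 0.35Q) = 12 → Q' = 74.4444.
ΔQ = 87.7778 − 74.4444 = 13.3334; the wedge equals the tax, 12.
Welfare loss = ½ × 13.3334 × 12 = $80 thousand.

$80 thousand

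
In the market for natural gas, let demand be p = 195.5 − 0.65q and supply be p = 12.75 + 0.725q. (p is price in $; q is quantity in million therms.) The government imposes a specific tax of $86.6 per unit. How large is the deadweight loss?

Competitive equilibrium: 195.5 − 0.65q = 12.75 + 0.725q → q* = 132.9091, p* = 109.1091.
With the tax, the buyer price exceeds the seller price by 86.6: (195.5 − 0.65q) − (12.75 + 0.725q) = 86.6 → q' = 69.9273.
Δq = 132.9091 − 69.9273 = 62.9818; the wedge equals the tax, 86.6.
The triangle = ½ × 62.9818 × 86.6 = $2727.11 million.

$2727.11 million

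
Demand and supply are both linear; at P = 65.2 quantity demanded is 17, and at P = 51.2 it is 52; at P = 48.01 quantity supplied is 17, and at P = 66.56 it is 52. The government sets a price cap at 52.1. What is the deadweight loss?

53.91

Demand slope = (51.2 − 65.2)/(52 − 17) = −0.4, so P = 72 − 0.4Q.
Supply slope = (66.56 − 48.01)/(52 − 17) = 0.53, so P = 39 + 0.53Q.
Competitive equilibrium: 72 − 0.4Q = 39 + 0.53Q → Q* = 35.4839, P* = 57.8065.
At the ceiling P = 52.1, quantity supplied = (52.1 − 39)/0.53 = 24.717.
Willingness to pay at Q' = 24.717: 72 − 0.4·24.717 = 62.1132.
ΔQ = 35.4839 − 24.717 = 10.7669; wedge = 62.1132 − 52.1 = 10.0132.
Welfare loss = ½ × 10.7669 × 10.0132 = 53.91.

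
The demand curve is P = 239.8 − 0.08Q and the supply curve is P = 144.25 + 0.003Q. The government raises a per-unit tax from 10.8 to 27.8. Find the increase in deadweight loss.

3953.01

Competitive equilibrium: 239.8 − 0.08Q = 144.25 + 0.003Q → Q* = 1151.2048, P* = 147.7036.
For a per-unit tax t: ΔQ = t/0.083, so DWL = ½·t·(t/0.083) = t²/0.166.
At t = 10.8: DWL = 702.651. At t = 27.8: DWL = 4655.663.
Increase = 4655.663 − 702.651 = 3953.01.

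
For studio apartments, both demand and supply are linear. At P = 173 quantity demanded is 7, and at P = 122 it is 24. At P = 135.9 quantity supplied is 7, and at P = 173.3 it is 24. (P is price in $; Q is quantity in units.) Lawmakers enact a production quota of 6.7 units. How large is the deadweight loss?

$143.71

Demand slope = (122 − 173)/(24 − 7) = −3, so P = 194 − 3Q.
Supply slope = (173.3 − 135.9)/(24 − 7) = 2.2, so P = 120.5 + 2.2Q.
Competitive equilibrium: 194 − 3Q = 120.5 + 2.2Q → Q* = 14.1346, P* = 151.5962.
At Q = 6.7: demand price = 194 − 3·6.7 = 173.9; supply price = 120.5 + 2.2·6.7 = 135.24.
ΔQ = 14.1346 − 6.7 = 7.4346; wedge = 173.9 − 135.24 = 38.66.
The triangle = ½ × 7.4346 × 38.66 = $143.71.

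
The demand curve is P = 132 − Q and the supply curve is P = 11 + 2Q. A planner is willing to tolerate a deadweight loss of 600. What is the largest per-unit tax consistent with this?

60

Competitive equilibrium: 132 − Q = 11 + 2Q → Q* = 40.3333, P* = 91.6667.
A tax t gives ΔQ = t/3 and wedge t, so DWL = t²/6.
t²/6 = 600 → t² = 3600 → t = 60.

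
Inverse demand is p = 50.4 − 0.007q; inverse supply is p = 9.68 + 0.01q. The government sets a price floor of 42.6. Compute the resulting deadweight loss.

13948.35

Competitive equilibrium: 50.4 − 0.007q = 9.68 + 0.01q → q* = 2395.29412, p* = 33.63294.
At the floor p = 42.6, quantity demanded = (50.4 − 42.6)/0.007 = 1114.28571.
Sellers' marginal cost at q' = 1114.28571: 9.68 + 0.01·1114.28571 = 20.82286.
Δq = 2395.29412 − 1114.28571 = 1281.00841; wedge = 42.6 − 20.82286 = 21.77714.
DWL = ½ × 1281.00841 × 21.77714 = 13948.35.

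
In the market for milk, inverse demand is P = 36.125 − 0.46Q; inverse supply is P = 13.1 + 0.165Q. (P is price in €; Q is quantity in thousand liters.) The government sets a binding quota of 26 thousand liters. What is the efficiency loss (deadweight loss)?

Competitive equilibrium: 36.125 − 0.46Q = 13.1 + 0.165Q → Q* = 36.84, P* = 19.1786.
At Q = 26: demand price = 36.125 − 0.46·26 = 24.165; supply price = 13.1 + 0.165·26 = 17.39.
ΔQ = 36.84 − 26 = 10.84; wedge = 24.165 − 17.39 = 6.775.
DWL = ½ × 10.84 × 6.775 = €36.72 thousand.

€36.72 thousand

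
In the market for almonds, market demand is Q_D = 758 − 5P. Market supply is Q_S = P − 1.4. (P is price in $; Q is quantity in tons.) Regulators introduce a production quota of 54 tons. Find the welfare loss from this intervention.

In inverse form: demand P = 151.6 − 0.2Q, supply P = 1.4 + Q.
Competitive equilibrium: 151.6 − 0.2Q = 1.4 + Q → Q* = 125.1667, P* = 126.5667.
At Q = 54: demand price = 151.6 − 0.2·54 = 140.8; supply price = 1.4 + 1·54 = 55.4.
ΔQ = 125.1667 − 54 = 71.1667; wedge = 140.8 − 55.4 = 85.4.
DWL = ½ × 71.1667 × 85.4 = $3038.82.

$3038.82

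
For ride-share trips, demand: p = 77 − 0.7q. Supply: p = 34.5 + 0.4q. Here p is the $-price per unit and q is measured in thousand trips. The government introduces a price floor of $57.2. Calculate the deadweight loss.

$58.92 thousand

Competitive equilibrium: 77 − 0.7q = 34.5 + 0.4q → q* = 38.6364, p* = 49.9545.
At the floor p = 57.2, quantity demanded = (77 − 57.2)/0.7 = 28.2857.
Sellers' marginal cost at q' = 28.2857: 34.5 + 0.4·28.2857 = 45.8143.
Δq = 38.6364 − 28.2857 = 10.3507; wedge = 57.2 − 45.8143 = 11.3857.
Deadweight loss = ½ × 10.3507 × 11.3857 = $58.92 thousand.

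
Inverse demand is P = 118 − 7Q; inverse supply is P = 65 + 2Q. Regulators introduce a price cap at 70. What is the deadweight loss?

51.68

Competitive equilibrium: 118 − 7Q = 65 + 2Q → Q* = 5.8889, P* = 76.7778.
At the ceiling P = 70, quantity supplied = (70 − 65)/2 = 2.5.
Willingness to pay at Q' = 2.5: 118 − 7·2.5 = 100.5.
ΔQ = 5.8889 − 2.5 = 3.3889; wedge = 100.5 − 70 = 30.5.
The triangle = ½ × 3.3889 × 30.5 = 51.68.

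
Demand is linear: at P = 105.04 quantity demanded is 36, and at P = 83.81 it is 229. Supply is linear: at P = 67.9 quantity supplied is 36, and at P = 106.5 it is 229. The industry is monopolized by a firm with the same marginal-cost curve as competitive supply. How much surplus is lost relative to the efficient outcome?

Demand slope = (83.81 − 105.04)/(229 − 36) = −0.11, so P = 109 − 0.11Q.
Supply slope = (106.5 − 67.9)/(229 − 36) = 0.2, so P = 60.7 + 0.2Q.
Competitive equilibrium: 109 − 0.11Q = 60.7 + 0.2Q → Q* = 155.8065, P* = 91.8613.
Marginal revenue: MR = 109 − 0.22Q. Set MR = MC: 109 − 0.22Q = 60.7 + 0.2Q → Q_m = 115.
Price P_m = 109 − 0.11·115 = 96.35; MC(Q_m) = 60.7 + 0.2·115 = 83.7.
Competitive Q* = 155.8065, so ΔQ = 40.8065; wedge = 96.35 − 83.7 = 12.65.
Deadweight loss = ½ × 40.8065 × 12.65 = 258.10.

258.10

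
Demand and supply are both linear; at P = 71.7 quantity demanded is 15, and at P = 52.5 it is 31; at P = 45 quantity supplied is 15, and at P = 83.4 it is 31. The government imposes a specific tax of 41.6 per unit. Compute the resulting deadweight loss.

Demand slope = (52.5 − 71.7)/(31 − 15) = −1.2, so P = 89.7 − 1.2Q.
Supply slope = (83.4 − 45)/(31 − 15) = 2.4, so P = 9 + 2.4Q.
Competitive equilibrium: 89.7 − 1.2Q = 9 + 2.4Q → Q* = 22.4167, P* = 62.8.
With the tax, the buyer price exceeds the seller price by 41.6: (89.7 − 1.2Q) − (9 + 2.4Q) = 41.6 → Q' = 10.8611.
ΔQ = 22.4167 − 10.8611 = 11.5556; the wedge equals the tax, 41.6.
The triangle = ½ × 11.5556 × 41.6 = 240.36.

240.36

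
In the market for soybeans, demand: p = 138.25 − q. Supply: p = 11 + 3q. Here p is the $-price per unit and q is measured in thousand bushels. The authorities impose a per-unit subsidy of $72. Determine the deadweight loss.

Competitive equilibrium: 138.25 − q = 11 + 3q → q* = 31.8125, p* = 106.4375.
The subsidy lowers effective supply by 72: p = 3q − 61.
New quantity: 138.25 − q = 3q − 61 → q' = 49.8125.
Overproduction Δq = 49.8125 − 31.8125 = 18; wedge = subsidy = 72.
The triangle = ½ × 18 × 72 = $648 thousand.

$648 thousand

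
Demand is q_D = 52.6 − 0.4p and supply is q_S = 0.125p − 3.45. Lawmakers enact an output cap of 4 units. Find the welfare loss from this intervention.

182.46

In inverse form: demand p = 131.5 − 2.5q, supply p = 27.6 + 8q.
Competitive equilibrium: 131.5 − 2.5q = 27.6 + 8q → q* = 9.8952, p* = 106.7619.
At q = 4: demand price = 131.5 − 2.5·4 = 121.5; supply price = 27.6 + 8·4 = 59.6.
Δq = 9.8952 − 4 = 5.8952; wedge = 121.5 − 59.6 = 61.9.
Welfare loss = ½ × 5.8952 × 61.9 = 182.46.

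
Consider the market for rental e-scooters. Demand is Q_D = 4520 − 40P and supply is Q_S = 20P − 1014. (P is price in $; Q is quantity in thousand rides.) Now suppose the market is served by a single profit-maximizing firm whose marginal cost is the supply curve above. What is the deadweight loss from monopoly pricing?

In inverse form: demand P = 113 − 0.025Q, supply P = 50.7 + 0.05Q.
Competitive equilibrium: 113 − 0.025Q = 50.7 + 0.05Q → Q* = 830.6667, P* = 92.2333.
Marginal revenue: MR = 113 − 0.05Q. Set MR = MC: 113 − 0.05Q = 50.7 + 0.05Q → Q_m = 623.
Price P_m = 113 − 0.025·623 = 97.425; MC(Q_m) = 50.7 + 0.05·623 = 81.85.
Competitive Q* = 830.6667, so ΔQ = 207.6667; wedge = 97.425 − 81.85 = 15.575.
DWL = ½ × 207.6667 × 15.575 = $1617.20 thousand.

$1617.20 thousand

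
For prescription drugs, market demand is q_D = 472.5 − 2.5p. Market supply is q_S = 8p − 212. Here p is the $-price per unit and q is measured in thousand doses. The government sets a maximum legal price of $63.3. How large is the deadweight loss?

In inverse form: demand p = 189 − 0.4q, supply p = 26.5 + 0.125q.
Competitive equilibrium: 189 − 0.4q = 26.5 + 0.125q → q* = 309.5238, p* = 65.1905.
At the ceiling p = 63.3, quantity supplied = (63.3 − 26.5)/0.125 = 294.4.
Willingness to pay at q' = 294.4: 189 − 0.4·294.4 = 71.24.
Δq = 309.5238 − 294.4 = 15.1238; wedge = 71.24 − 63.3 = 7.94.
The triangle = ½ × 15.1238 × 7.94 = $60.04 thousand.

$60.04 thousand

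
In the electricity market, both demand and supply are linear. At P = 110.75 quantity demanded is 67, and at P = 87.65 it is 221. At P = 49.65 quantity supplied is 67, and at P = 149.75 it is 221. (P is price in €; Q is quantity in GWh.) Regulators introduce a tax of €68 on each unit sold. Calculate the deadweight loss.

€2890

Demand slope = (87.65 − 110.75)/(221 − 67) = −0.15, so P = 120.8 − 0.15Q.
Supply slope = (149.75 − 49.65)/(221 − 67) = 0.65, so P = 6.1 + 0.65Q.
Competitive equilibrium: 120.8 − 0.15Q = 6.1 + 0.65Q → Q* = 143.375, P* = 99.2938.
With the tax, the buyer price exceeds the seller price by 68: (120.8 − 0.15Q) − (6.1 + 0.65Q) = 68 → Q' = 58.375.
ΔQ = 143.375 − 58.375 = 85; the wedge equals the tax, 68.
DWL = ½ × 85 × 68 = €2890.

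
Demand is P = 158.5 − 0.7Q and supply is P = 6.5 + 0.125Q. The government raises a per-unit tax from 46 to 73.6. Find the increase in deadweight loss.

Competitive equilibrium: 158.5 − 0.7Q = 6.5 + 0.125Q → Q* = 184.2424, P* = 29.5303.
For a per-unit tax t: ΔQ = t/0.825, so DWL = ½·t·(t/0.825) = t²/1.65.
At t = 46: DWL = 1282.424. At t = 73.6: DWL = 3283.006.
Increase = 3283.006 − 1282.424 = 2000.58.

2000.58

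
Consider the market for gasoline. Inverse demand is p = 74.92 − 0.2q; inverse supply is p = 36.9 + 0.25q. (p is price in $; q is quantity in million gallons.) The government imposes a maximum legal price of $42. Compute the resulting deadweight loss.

Competitive equilibrium: 74.92 − 0.2q = 36.9 + 0.25q → q* = 84.4889, p* = 58.0222.
At the ceiling p = 42, quantity supplied = (42 − 36.9)/0.25 = 20.4.
Willingness to pay at q' = 20.4: 74.92 − 0.2·20.4 = 70.84.
Δq = 84.4889 − 20.4 = 64.0889; wedge = 70.84 − 42 = 28.84.
Welfare loss = ½ × 64.0889 × 28.84 = $924.16 million.

$924.16 million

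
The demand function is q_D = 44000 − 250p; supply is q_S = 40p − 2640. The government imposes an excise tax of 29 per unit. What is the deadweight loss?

14500

In inverse form: demand p = 176 − 0.004q, supply p = 66 + 0.025q.
Competitive equilibrium: 176 − 0.004q = 66 + 0.025q → q* = 3793.1034, p* = 160.8276.
With the tax, the buyer price exceeds the seller price by 29: (176 − 0.004q) − (66 + 0.025q) = 29 → q' = 2793.1034.
Δq = 3793.1034 − 2793.1034 = 1000; the wedge equals the tax, 29.
Welfare loss = ½ × 1000 × 29 = 14500.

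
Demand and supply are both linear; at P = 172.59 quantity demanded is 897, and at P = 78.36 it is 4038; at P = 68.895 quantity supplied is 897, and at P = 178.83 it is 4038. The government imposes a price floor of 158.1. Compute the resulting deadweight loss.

40209.92

Demand slope = (78.36 − 172.59)/(4038 − 897) = −0.03, so P = 199.5 − 0.03Q.
Supply slope = (178.83 − 68.895)/(4038 − 897) = 0.035, so P = 37.5 + 0.035Q.
Competitive equilibrium: 199.5 − 0.03Q = 37.5 + 0.035Q → Q* = 2492.3077, P* = 124.7308.
At the floor P = 158.1, quantity demanded = (199.5 − 158.1)/0.03 = 1380.
Sellers' marginal cost at Q' = 1380: 37.5 + 0.035·1380 = 85.8.
ΔQ = 2492.3077 − 1380 = 1112.3077; wedge = 158.1 − 85.8 = 72.3.
Welfare loss = ½ × 1112.3077 × 72.3 = 40209.92.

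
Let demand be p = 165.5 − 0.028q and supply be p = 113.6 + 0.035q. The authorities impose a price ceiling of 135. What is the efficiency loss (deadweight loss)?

1420.83

Competitive equilibrium: 165.5 − 0.028q = 113.6 + 0.035q → q* = 823.8095, p* = 142.4333.
At the ceiling p = 135, quantity supplied = (135 − 113.6)/0.035 = 611.4286.
Willingness to pay at q' = 611.4286: 165.5 − 0.028·611.4286 = 148.38.
Δq = 823.8095 − 611.4286 = 212.3809; wedge = 148.38 − 135 = 13.38.
Welfare loss = ½ × 212.3809 × 13.38 = 1420.83.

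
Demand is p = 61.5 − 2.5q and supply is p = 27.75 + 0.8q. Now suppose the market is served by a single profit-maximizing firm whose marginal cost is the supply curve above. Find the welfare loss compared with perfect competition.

32.06

Competitive equilibrium: 61.5 − 2.5q = 27.75 + 0.8q → q* = 10.2273, p* = 35.9318.
Marginal revenue: MR = 61.5 − 5q. Set MR = MC: 61.5 − 5q = 27.75 + 0.8q → q_m = 5.819.
Price p_m = 61.5 − 2.5·5.819 = 46.9525; MC(q_m) = 27.75 + 0.8·5.819 = 32.4052.
Competitive q* = 10.2273, so Δq = 4.4083; wedge = 46.9525 − 32.4052 = 14.5473.
The triangle = ½ × 4.4083 × 14.5473 = 32.06.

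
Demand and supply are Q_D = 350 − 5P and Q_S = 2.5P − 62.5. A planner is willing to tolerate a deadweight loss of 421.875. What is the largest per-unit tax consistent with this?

In inverse form: demand P = 70 − 0.2Q, supply P = 25 + 0.4Q.
Competitive equilibrium: 70 − 0.2Q = 25 + 0.4Q → Q* = 75, P* = 55.
A tax t gives ΔQ = t/0.6 and wedge t, so DWL = t²/1.2.
t²/1.2 = 421.875 → t² = 506.25 → t = 22.5.

22.5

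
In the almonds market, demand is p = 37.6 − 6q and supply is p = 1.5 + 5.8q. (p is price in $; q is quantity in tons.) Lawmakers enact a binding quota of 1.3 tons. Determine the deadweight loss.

Competitive equilibrium: 37.6 − 6q = 1.5 + 5.8q → q* = 3.0593, p* = 19.2441.
At q = 1.3: demand price = 37.6 − 6·1.3 = 29.8; supply price = 1.5 + 5.8·1.3 = 9.04.
Δq = 3.0593 − 1.3 = 1.7593; wedge = 29.8 − 9.04 = 20.76.
Welfare loss = ½ × 1.7593 × 20.76 = $18.26.

$18.26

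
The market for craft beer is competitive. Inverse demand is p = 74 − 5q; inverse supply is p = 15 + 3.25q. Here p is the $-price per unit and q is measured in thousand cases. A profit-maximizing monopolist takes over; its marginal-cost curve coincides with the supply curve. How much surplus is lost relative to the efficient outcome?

Competitive equilibrium: 74 − 5q = 15 + 3.25q → q* = 7.1515, p* = 38.2424.
Marginal revenue: MR = 74 − 10q. Set MR = MC: 74 − 10q = 15 + 3.25q → q_m = 4.4528.
Price p_m = 74 − 5·4.4528 = 51.736; MC(q_m) = 15 + 3.25·4.4528 = 29.4716.
Competitive q* = 7.1515, so Δq = 2.6987; wedge = 51.736 − 29.4716 = 22.2644.
The triangle = ½ × 2.6987 × 22.2644 = $30.04 thousand.

$30.04 thousand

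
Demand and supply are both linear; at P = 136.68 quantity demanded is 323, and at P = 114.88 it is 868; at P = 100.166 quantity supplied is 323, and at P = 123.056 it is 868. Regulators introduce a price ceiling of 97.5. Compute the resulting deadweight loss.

Demand slope = (114.88 − 136.68)/(868 − 323) = −0.04, so P = 149.6 − 0.04Q.
Supply slope = (123.056 − 100.166)/(868 − 323) = 0.042, so P = 86.6 + 0.042Q.
Competitive equilibrium: 149.6 − 0.04Q = 86.6 + 0.042Q → Q* = 768.29268, P* = 118.86829.
At the ceiling P = 97.5, quantity supplied = (97.5 − 86.6)/0.042 = 259.52381.
Willingness to pay at Q' = 259.52381: 149.6 − 0.04·259.52381 = 139.21905.
ΔQ = 768.29268 − 259.52381 = 508.76887; wedge = 139.21905 − 97.5 = 41.71905.
DWL = ½ × 508.76887 × 41.71905 = 10612.68.

10612.68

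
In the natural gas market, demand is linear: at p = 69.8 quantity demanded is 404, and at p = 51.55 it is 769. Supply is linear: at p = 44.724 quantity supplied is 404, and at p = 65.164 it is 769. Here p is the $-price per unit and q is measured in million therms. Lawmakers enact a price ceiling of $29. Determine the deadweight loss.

Demand slope = (51.55 − 69.8)/(769 − 404) = −0.05, so p = 90 − 0.05q.
Supply slope = (65.164 − 44.724)/(769 − 404) = 0.056, so p = 22.1 + 0.056q.
Competitive equilibrium: 90 − 0.05q = 22.1 + 0.056q → q* = 640.566, p* = 57.9717.
At the ceiling p = 29, quantity supplied = (29 − 22.1)/0.056 = 123.2143.
Willingness to pay at q' = 123.2143: 90 − 0.05·123.2143 = 83.8393.
Δq = 640.566 − 123.2143 = 517.3517; wedge = 83.8393 − 29 = 54.8393.
Welfare loss = ½ × 517.3517 × 54.8393 = $14185.60 million.

$14185.60 million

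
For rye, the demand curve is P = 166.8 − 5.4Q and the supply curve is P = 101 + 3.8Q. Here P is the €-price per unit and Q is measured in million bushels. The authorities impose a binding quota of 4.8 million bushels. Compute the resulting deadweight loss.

Competitive equilibrium: 166.8 − 5.4Q = 101 + 3.8Q → Q* = 7.1522, P* = 128.1783.
At Q = 4.8: demand price = 166.8 − 5.4·4.8 = 140.88; supply price = 101 + 3.8·4.8 = 119.24.
ΔQ = 7.1522 − 4.8 = 2.3522; wedge = 140.88 − 119.24 = 21.64.
Deadweight loss = ½ × 2.3522 × 21.64 = €25.45 million.

€25.45 million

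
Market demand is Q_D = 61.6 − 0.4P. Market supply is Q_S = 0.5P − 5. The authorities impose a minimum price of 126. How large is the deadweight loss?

973.44

In inverse form: demand P = 154 − 2.5Q, supply P = 10 + 2Q.
Competitive equilibrium: 154 − 2.5Q = 10 + 2Q → Q* = 32, P* = 74.
At the floor P = 126, quantity demanded = (154 − 126)/2.5 = 11.2.
Sellers' marginal cost at Q' = 11.2: 10 + 2·11.2 = 32.4.
ΔQ = 32 − 11.2 = 20.8; wedge = 126 − 32.4 = 93.6.
Deadweight loss = ½ × 20.8 × 93.6 = 973.44.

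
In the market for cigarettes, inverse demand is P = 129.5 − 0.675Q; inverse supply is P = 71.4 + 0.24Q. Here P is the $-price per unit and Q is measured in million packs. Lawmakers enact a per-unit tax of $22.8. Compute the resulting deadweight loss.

Competitive equilibrium: 129.5 − 0.675Q = 71.4 + 0.24Q → Q* = 63.4973, P* = 86.6393.
With the tax, the buyer price exceeds the seller price by 22.8: (129.5 − 0.675Q) − (71.4 + 0.24Q) = 22.8 → Q' = 38.5792.
ΔQ = 63.4973 − 38.5792 = 24.9181; the wedge equals the tax, 22.8.
Welfare loss = ½ × 24.9181 × 22.8 = $284.07 million.

$284.07 million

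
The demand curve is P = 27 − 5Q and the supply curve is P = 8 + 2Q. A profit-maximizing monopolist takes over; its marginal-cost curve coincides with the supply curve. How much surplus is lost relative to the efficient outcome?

Competitive equilibrium: 27 − 5Q = 8 + 2Q → Q* = 2.7143, P* = 13.4286.
Marginal revenue: MR = 27 − 10Q. Set MR = MC: 27 − 10Q = 8 + 2Q → Q_m = 1.5833.
Price P_m = 27 − 5·1.5833 = 19.0835; MC(Q_m) = 8 + 2·1.5833 = 11.1666.
Competitive Q* = 2.7143, so ΔQ = 1.131; wedge = 19.0835 − 11.1666 = 7.9169.
Welfare loss = ½ × 1.131 × 7.9169 = 4.48.

4.48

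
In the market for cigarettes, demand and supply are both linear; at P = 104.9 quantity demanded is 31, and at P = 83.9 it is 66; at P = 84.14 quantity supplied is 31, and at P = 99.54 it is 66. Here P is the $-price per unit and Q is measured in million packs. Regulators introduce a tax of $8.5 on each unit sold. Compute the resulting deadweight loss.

Demand slope = (83.9 − 104.9)/(66 − 31) = −0.6, so P = 123.5 − 0.6Q.
Supply slope = (99.54 − 84.14)/(66 − 31) = 0.44, so P = 70.5 + 0.44Q.
Competitive equilibrium: 123.5 − 0.6Q = 70.5 + 0.44Q → Q* = 50.9615, P* = 92.9231.
With the tax, the buyer price exceeds the seller price by 8.5: (123.5 − 0.6Q) − (70.5 + 0.44Q) = 8.5 → Q' = 42.7885.
ΔQ = 50.9615 − 42.7885 = 8.173; the wedge equals the tax, 8.5.
DWL = ½ × 8.173 × 8.5 = $34.74 million.

$34.74 million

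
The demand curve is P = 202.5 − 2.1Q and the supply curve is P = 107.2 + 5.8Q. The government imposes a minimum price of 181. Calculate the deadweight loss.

13.16

Competitive equilibrium: 202.5 − 2.1Q = 107.2 + 5.8Q → Q* = 12.0633, P* = 177.1671.
At the floor P = 181, quantity demanded = (202.5 − 181)/2.1 = 10.2381.
Sellers' marginal cost at Q' = 10.2381: 107.2 + 5.8·10.2381 = 166.581.
ΔQ = 12.0633 − 10.2381 = 1.8252; wedge = 181 − 166.581 = 14.419.
Welfare loss = ½ × 1.8252 × 14.419 = 13.16.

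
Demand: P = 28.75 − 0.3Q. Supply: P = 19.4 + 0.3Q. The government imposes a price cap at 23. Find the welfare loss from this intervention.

3.85

Competitive equilibrium: 28.75 − 0.3Q = 19.4 + 0.3Q → Q* = 15.5833, P* = 24.075.
At the ceiling P = 23, quantity supplied = (23 − 19.4)/0.3 = 12.
Willingness to pay at Q' = 12: 28.75 − 0.3·12 = 25.15.
ΔQ = 15.5833 − 12 = 3.5833; wedge = 25.15 − 23 = 2.15.
DWL = ½ × 3.5833 × 2.15 = 3.85.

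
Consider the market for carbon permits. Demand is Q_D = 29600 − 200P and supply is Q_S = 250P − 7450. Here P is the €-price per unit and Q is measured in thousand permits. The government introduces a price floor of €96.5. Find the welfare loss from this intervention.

€36125 thousand

In inverse form: demand P = 148 − 0.005Q, supply P = 29.8 + 0.004Q.
Competitive equilibrium: 148 − 0.005Q = 29.8 + 0.004Q → Q* = 13133.3333, P* = 82.3333.
At the floor P = 96.5, quantity demanded = (148 − 96.5)/0.005 = 10300.
Sellers' marginal cost at Q' = 10300: 29.8 + 0.004·10300 = 71.
ΔQ = 13133.3333 − 10300 = 2833.3333; wedge = 96.5 − 71 = 25.5.
The triangle = ½ × 2833.3333 × 25.5 = €36125 thousand.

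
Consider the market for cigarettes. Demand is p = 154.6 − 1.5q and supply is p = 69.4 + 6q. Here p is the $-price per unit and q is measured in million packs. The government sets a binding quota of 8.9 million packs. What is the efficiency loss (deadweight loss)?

$22.69 million

Competitive equilibrium: 154.6 − 1.5q = 69.4 + 6q → q* = 11.36, p* = 137.56.
At q = 8.9: demand price = 154.6 − 1.5·8.9 = 141.25; supply price = 69.4 + 6·8.9 = 122.8.
Δq = 11.36 − 8.9 = 2.46; wedge = 141.25 − 122.8 = 18.45.
DWL = ½ × 2.46 × 18.45 = $22.69 million.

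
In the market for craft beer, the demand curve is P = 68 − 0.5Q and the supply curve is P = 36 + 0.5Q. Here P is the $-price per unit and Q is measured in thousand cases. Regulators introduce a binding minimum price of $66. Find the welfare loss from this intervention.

Competitive equilibrium: 68 − 0.5Q = 36 + 0.5Q → Q* = 32, P* = 52.
At the floor P = 66, quantity demanded = (68 − 66)/0.5 = 4.
Sellers' marginal cost at Q' = 4: 36 + 0.5·4 = 38.
ΔQ = 32 − 4 = 28; wedge = 66 − 38 = 28.
Deadweight loss = ½ × 28 × 28 = $392 thousand.

$392 thousand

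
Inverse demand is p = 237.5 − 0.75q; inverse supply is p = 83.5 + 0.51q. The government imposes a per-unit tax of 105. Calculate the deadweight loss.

Competitive equilibrium: 237.5 − 0.75q = 83.5 + 0.51q → q* = 122.2222, p* = 145.8333.
With the tax, the buyer price exceeds the seller price by 105: (237.5 − 0.75q) − (83.5 + 0.51q) = 105 → q' = 38.8889.
Δq = 122.2222 − 38.8889 = 83.3333; the wedge equals the tax, 105.
Welfare loss = ½ × 83.3333 × 105 = 4375.

4375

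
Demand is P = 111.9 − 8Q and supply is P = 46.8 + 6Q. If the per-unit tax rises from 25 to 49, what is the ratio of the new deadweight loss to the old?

Competitive equilibrium: 111.9 − 8Q = 46.8 + 6Q → Q* = 4.65, P* = 74.7.
For a per-unit tax t: ΔQ = t/14, so DWL = ½·t·(t/14) = t²/28.
At t = 25: DWL = 22.321. At t = 49: DWL = 85.75.
Ratio = (49/25)² = 3.8416.

3.8416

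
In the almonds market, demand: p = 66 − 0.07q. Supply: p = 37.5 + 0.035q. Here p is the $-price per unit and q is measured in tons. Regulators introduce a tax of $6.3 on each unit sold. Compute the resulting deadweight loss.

$189

Competitive equilibrium: 66 − 0.07q = 37.5 + 0.035q → q* = 271.4286, p* = 47.
With the tax, the buyer price exceeds the seller price by 6.3: (66 − 0.07q) − (37.5 + 0.035q) = 6.3 → q' = 211.4286.
Δq = 271.4286 − 211.4286 = 60; the wedge equals the tax, 6.3.
Deadweight loss = ½ × 60 × 6.3 = $189.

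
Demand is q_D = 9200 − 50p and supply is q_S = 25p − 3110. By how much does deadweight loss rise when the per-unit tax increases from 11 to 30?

In inverse form: demand p = 184 − 0.02q, supply p = 124.4 + 0.04q.
Competitive equilibrium: 184 − 0.02q = 124.4 + 0.04q → q* = 993.3333, p* = 164.1333.
For a per-unit tax t: Δq = t/0.06, so DWL = ½·t·(t/0.06) = t²/0.12.
At t = 11: DWL = 1008.333. At t = 30: DWL = 7500.
Increase = 7500 − 1008.333 = 6491.67.

6491.67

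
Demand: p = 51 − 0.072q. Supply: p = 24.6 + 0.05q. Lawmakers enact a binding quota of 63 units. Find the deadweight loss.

1435.30

Competitive equilibrium: 51 − 0.072q = 24.6 + 0.05q → q* = 216.3934, p* = 35.4197.
At q = 63: demand price = 51 − 0.072·63 = 46.464; supply price = 24.6 + 0.05·63 = 27.75.
Δq = 216.3934 − 63 = 153.3934; wedge = 46.464 − 27.75 = 18.714.
Welfare loss = ½ × 153.3934 × 18.714 = 1435.30.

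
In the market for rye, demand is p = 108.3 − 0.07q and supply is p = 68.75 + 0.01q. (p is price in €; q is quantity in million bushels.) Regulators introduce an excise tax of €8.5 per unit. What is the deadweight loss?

€451.56 million

Competitive equilibrium: 108.3 − 0.07q = 68.75 + 0.01q → q* = 494.375, p* = 73.6938.
With the tax, the buyer price exceeds the seller price by 8.5: (108.3 − 0.07q) − (68.75 + 0.01q) = 8.5 → q' = 388.125.
Δq = 494.375 − 388.125 = 106.25; the wedge equals the tax, 8.5.
The triangle = ½ × 106.25 × 8.5 = €451.56 million.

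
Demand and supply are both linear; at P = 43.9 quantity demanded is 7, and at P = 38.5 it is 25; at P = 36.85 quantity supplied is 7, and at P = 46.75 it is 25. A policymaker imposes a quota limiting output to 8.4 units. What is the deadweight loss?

20.20

Demand slope = (38.5 − 43.9)/(25 − 7) = −0.3, so P = 46 − 0.3Q.
Supply slope = (46.75 − 36.85)/(25 − 7) = 0.55, so P = 33 + 0.55Q.
Competitive equilibrium: 46 − 0.3Q = 33 + 0.55Q → Q* = 15.2941, P* = 41.4118.
At Q = 8.4: demand price = 46 − 0.3·8.4 = 43.48; supply price = 33 + 0.55·8.4 = 37.62.
ΔQ = 15.2941 − 8.4 = 6.8941; wedge = 43.48 − 37.62 = 5.86.
DWL = ½ × 6.8941 × 5.86 = 20.20.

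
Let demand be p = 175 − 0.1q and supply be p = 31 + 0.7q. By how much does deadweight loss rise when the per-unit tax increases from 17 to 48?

Competitive equilibrium: 175 − 0.1q = 31 + 0.7q → q* = 180, p* = 157.
For a per-unit tax t: Δq = t/0.8, so DWL = ½·t·(t/0.8) = t²/1.6.
At t = 17: DWL = 180.625. At t = 48: DWL = 1440.
Increase = 1440 − 180.625 = 1259.375.

1259.375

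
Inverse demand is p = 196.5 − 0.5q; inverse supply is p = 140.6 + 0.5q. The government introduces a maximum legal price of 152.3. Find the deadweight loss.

Competitive equilibrium: 196.5 − 0.5q = 140.6 + 0.5q → q* = 55.9, p* = 168.55.
At the ceiling p = 152.3, quantity supplied = (152.3 − 140.6)/0.5 = 23.4.
Willingness to pay at q' = 23.4: 196.5 − 0.5·23.4 = 184.8.
Δq = 55.9 − 23.4 = 32.5; wedge = 184.8 − 152.3 = 32.5.
Welfare loss = ½ × 32.5 × 32.5 = 528.125.

528.125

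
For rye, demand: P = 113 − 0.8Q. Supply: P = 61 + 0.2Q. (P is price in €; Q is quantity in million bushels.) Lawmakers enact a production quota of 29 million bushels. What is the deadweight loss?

Competitive equilibrium: 113 − 0.8Q = 61 + 0.2Q → Q* = 52, P* = 71.4.
At Q = 29: demand price = 113 − 0.8·29 = 89.8; supply price = 61 + 0.2·29 = 66.8.
ΔQ = 52 − 29 = 23; wedge = 89.8 − 66.8 = 23.
Deadweight loss = ½ × 23 × 23 = €264.50 million.

€264.50 million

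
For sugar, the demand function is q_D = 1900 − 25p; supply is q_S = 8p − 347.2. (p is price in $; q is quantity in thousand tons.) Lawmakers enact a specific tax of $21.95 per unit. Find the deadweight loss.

$1460.01 thousand

In inverse form: demand p = 76 − 0.04q, supply p = 43.4 + 0.125q.
Competitive equilibrium: 76 − 0.04q = 43.4 + 0.125q → q* = 197.5758, p* = 68.097.
With the tax, the buyer price exceeds the seller price by 21.95: (76 − 0.04q) − (43.4 + 0.125q) = 21.95 → q' = 64.5455.
Δq = 197.5758 − 64.5455 = 133.0303; the wedge equals the tax, 21.95.
DWL = ½ × 133.0303 × 21.95 = $1460.01 thousand.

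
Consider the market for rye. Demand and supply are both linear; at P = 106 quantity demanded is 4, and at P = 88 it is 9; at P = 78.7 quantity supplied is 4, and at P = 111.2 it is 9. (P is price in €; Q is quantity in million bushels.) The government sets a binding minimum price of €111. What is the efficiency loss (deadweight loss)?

Demand slope = (88 − 106)/(9 − 4) = −3.6, so P = 120.4 − 3.6Q.
Supply slope = (111.2 − 78.7)/(9 − 4) = 6.5, so P = 52.7 + 6.5Q.
Competitive equilibrium: 120.4 − 3.6Q = 52.7 + 6.5Q → Q* = 6.703, P* = 96.2693.
At the floor P = 111, quantity demanded = (120.4 − 111)/3.6 = 2.6111.
Sellers' marginal cost at Q' = 2.6111: 52.7 + 6.5·2.6111 = 69.6722.
ΔQ = 6.703 − 2.6111 = 4.0919; wedge = 111 − 69.6722 = 41.3278.
Welfare loss = ½ × 4.0919 × 41.3278 = €84.55 million.

€84.55 million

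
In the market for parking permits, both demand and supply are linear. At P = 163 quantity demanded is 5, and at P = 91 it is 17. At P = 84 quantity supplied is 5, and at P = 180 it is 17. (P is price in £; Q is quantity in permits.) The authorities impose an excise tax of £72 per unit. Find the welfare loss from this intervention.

£185.14

Demand slope = (91 − 163)/(17 − 5) = −6, so P = 193 − 6Q.
Supply slope = (180 − 84)/(17 − 5) = 8, so P = 44 + 8Q.
Competitive equilibrium: 193 − 6Q = 44 + 8Q → Q* = 10.6429, P* = 129.1429.
With the tax, the buyer price exceeds the seller price by 72: (193 − 6Q) − (44 + 8Q) = 72 → Q' = 5.5.
ΔQ = 10.6429 − 5.5 = 5.1429; the wedge equals the tax, 72.
Welfare loss = ½ × 5.1429 × 72 = £185.14.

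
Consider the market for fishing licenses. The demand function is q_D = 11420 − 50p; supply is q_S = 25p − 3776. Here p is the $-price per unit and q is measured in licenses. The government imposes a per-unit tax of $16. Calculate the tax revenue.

In inverse form: demand p = 228.4 − 0.02q, supply p = 151.04 + 0.04q.
Competitive equilibrium: 228.4 − 0.02q = 151.04 + 0.04q → q* = 1289.3333, p* = 202.6133.
With the tax, the buyer price exceeds the seller price by 16: (228.4 − 0.02q) − (151.04 + 0.04q) = 16 → q' = 1022.6667.
Tax revenue = 16 × 1022.6667 = $16362.67.

$16362.67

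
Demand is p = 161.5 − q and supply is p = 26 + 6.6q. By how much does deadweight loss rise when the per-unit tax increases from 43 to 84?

342.57

Competitive equilibrium: 161.5 − q = 26 + 6.6q → q* = 17.8289, p* = 143.6711.
For a per-unit tax t: Δq = t/7.6, so DWL = ½·t·(t/7.6) = t²/15.2.
At t = 43: DWL = 121.645. At t = 84: DWL = 464.211.
Increase = 464.211 − 121.645 = 342.57.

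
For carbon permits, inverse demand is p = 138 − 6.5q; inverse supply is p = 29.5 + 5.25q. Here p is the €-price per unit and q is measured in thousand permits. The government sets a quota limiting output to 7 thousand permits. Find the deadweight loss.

€29.32 thousand

Competitive equilibrium: 138 − 6.5q = 29.5 + 5.25q → q* = 9.234, p* = 77.9787.
At q = 7: demand price = 138 − 6.5·7 = 92.5; supply price = 29.5 + 5.25·7 = 66.25.
Δq = 9.234 − 7 = 2.234; wedge = 92.5 − 66.25 = 26.25.
Welfare loss = ½ × 2.234 × 26.25 = €29.32 thousand.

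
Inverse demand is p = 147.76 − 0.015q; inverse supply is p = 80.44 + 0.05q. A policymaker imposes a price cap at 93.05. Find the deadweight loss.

Competitive equilibrium: 147.76 − 0.015q = 80.44 + 0.05q → q* = 1035.6923, p* = 132.2246.
At the ceiling p = 93.05, quantity supplied = (93.05 − 80.44)/0.05 = 252.2.
Willingness to pay at q' = 252.2: 147.76 − 0.015·252.2 = 143.977.
Δq = 1035.6923 − 252.2 = 783.4923; wedge = 143.977 − 93.05 = 50.927.
DWL = ½ × 783.4923 × 50.927 = 19950.46.

19950.46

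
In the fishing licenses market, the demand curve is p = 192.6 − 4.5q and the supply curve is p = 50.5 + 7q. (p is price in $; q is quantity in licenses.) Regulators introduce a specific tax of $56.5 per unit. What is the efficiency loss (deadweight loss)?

Competitive equilibrium: 192.6 − 4.5q = 50.5 + 7q → q* = 12.3565, p* = 136.9957.
With the tax, the buyer price exceeds the seller price by 56.5: (192.6 − 4.5q) − (50.5 + 7q) = 56.5 → q' = 7.4435.
Δq = 12.3565 − 7.4435 = 4.913; the wedge equals the tax, 56.5.
Welfare loss = ½ × 4.913 × 56.5 = $138.79.

$138.79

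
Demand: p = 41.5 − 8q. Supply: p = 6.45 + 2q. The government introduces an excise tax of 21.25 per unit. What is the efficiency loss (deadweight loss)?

22.58

Competitive equilibrium: 41.5 − 8q = 6.45 + 2q → q* = 3.505, p* = 13.46.
With the tax, the buyer price exceeds the seller price by 21.25: (41.5 − 8q) − (6.45 + 2q) = 21.25 → q' = 1.38.
Δq = 3.505 − 1.38 = 2.125; the wedge equals the tax, 21.25.
DWL = ½ × 2.125 × 21.25 = 22.58.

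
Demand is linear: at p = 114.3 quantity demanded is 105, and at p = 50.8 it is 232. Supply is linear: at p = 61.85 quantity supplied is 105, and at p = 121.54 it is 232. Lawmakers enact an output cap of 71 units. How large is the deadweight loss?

3762

Demand slope = (50.8 − 114.3)/(232 − 105) = −0.5, so p = 166.8 − 0.5q.
Supply slope = (121.54 − 61.85)/(232 − 105) = 0.47, so p = 12.5 + 0.47q.
Competitive equilibrium: 166.8 − 0.5q = 12.5 + 0.47q → q* = 159.0722, p* = 87.2639.
At q = 71: demand price = 166.8 − 0.5·71 = 131.3; supply price = 12.5 + 0.47·71 = 45.87.
Δq = 159.0722 − 71 = 88.0722; wedge = 131.3 − 45.87 = 85.43.
Welfare loss = ½ × 88.0722 × 85.43 = 3762.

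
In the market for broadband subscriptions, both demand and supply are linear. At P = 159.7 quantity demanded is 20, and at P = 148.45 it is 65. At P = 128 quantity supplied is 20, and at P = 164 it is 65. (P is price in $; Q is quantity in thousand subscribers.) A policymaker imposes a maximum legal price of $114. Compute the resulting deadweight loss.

Demand slope = (148.45 − 159.7)/(65 − 20) = −0.25, so P = 164.7 − 0.25Q.
Supply slope = (164 − 128)/(65 − 20) = 0.8, so P = 112 + 0.8Q.
Competitive equilibrium: 164.7 − 0.25Q = 112 + 0.8Q → Q* = 50.1905, P* = 152.1524.
At the ceiling P = 114, quantity supplied = (114 − 112)/0.8 = 2.5.
Willingness to pay at Q' = 2.5: 164.7 − 0.25·2.5 = 164.075.
ΔQ = 50.1905 − 2.5 = 47.6905; wedge = 164.075 − 114 = 50.075.
Welfare loss = ½ × 47.6905 × 50.075 = $1194.05 thousand.

$1194.05 thousand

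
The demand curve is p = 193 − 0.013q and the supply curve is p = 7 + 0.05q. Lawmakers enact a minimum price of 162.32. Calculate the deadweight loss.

11053.83

Competitive equilibrium: 193 − 0.013q = 7 + 0.05q → q* = 2952.381, p* = 154.619.
At the floor p = 162.32, quantity demanded = (193 − 162.32)/0.013 = 2360.
Sellers' marginal cost at q' = 2360: 7 + 0.05·2360 = 125.
Δq = 2952.381 − 2360 = 592.381; wedge = 162.32 − 125 = 37.32.
Welfare loss = ½ × 592.381 × 37.32 = 11053.83.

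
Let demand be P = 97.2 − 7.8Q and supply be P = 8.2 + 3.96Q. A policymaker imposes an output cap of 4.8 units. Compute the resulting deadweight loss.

45.05

Competitive equilibrium: 97.2 − 7.8Q = 8.2 + 3.96Q → Q* = 7.568, P* = 38.1694.
At Q = 4.8: demand price = 97.2 − 7.8·4.8 = 59.76; supply price = 8.2 + 3.96·4.8 = 27.208.
ΔQ = 7.568 − 4.8 = 2.768; wedge = 59.76 − 27.208 = 32.552.
The triangle = ½ × 2.768 × 32.552 = 45.05.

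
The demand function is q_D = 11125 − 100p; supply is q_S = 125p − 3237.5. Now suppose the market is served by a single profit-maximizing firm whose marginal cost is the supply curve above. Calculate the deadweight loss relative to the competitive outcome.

25810.03

In inverse form: demand p = 111.25 − 0.01q, supply p = 25.9 + 0.008q.
Competitive equilibrium: 111.25 − 0.01q = 25.9 + 0.008q → q* = 4741.66667, p* = 63.83333.
Marginal revenue: MR = 111.25 − 0.02q. Set MR = MC: 111.25 − 0.02q = 25.9 + 0.008q → q_m = 3048.21429.
Price p_m = 111.25 − 0.01·3048.21429 = 80.76786; MC(q_m) = 25.9 + 0.008·3048.21429 = 50.28571.
Competitive q* = 4741.66667, so Δq = 1693.45238; wedge = 80.76786 − 50.28571 = 30.48215.
Welfare loss = ½ × 1693.45238 × 30.48215 = 25810.03.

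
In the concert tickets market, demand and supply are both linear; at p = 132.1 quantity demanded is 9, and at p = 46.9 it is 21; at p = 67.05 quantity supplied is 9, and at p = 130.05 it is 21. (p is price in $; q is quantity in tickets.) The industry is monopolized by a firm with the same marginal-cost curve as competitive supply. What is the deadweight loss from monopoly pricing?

Demand slope = (46.9 − 132.1)/(21 − 9) = −7.1, so p = 196 − 7.1q.
Supply slope = (130.05 − 67.05)/(21 − 9) = 5.25, so p = 19.8 + 5.25q.
Competitive equilibrium: 196 − 7.1q = 19.8 + 5.25q → q* = 14.2672, p* = 94.7028.
Marginal revenue: MR = 196 − 14.2q. Set MR = MC: 196 − 14.2q = 19.8 + 5.25q → q_m = 9.0591.
Price p_m = 196 − 7.1·9.0591 = 131.6804; MC(q_m) = 19.8 + 5.25·9.0591 = 67.3603.
Competitive q* = 14.2672, so Δq = 5.2081; wedge = 131.6804 − 67.3603 = 64.3201.
Deadweight loss = ½ × 5.2081 × 64.3201 = $167.49.

$167.49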